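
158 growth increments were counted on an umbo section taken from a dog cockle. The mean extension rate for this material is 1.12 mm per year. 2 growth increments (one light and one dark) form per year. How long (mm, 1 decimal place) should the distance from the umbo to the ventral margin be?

88.5 mm

Dividing by 2 growth increments per year: 158 / 2 = 79 years.
Length ≈ 1.12 × 79 = 88.5 mm.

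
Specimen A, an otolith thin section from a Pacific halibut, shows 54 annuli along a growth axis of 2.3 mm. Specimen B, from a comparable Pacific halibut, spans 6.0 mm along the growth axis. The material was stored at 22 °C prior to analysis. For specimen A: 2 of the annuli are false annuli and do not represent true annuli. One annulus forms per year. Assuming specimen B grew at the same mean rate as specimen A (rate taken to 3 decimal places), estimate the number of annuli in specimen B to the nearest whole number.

Specimen A: after corrections the count is 54 − 2 = 52 annuli.
A: Mean rate = 2.3 mm / 52 years ≈ 0.044 mm/yr.
Specimen B: 6.0 mm / 0.044 mm per year = 136.36 years ≈ 136 annuli.

136 annuli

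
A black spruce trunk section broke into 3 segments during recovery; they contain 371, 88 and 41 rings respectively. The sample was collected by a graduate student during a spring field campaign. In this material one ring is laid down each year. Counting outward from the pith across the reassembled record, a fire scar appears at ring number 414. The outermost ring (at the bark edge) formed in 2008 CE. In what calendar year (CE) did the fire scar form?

Total rings = 371 + 88 + 41 = 500.
500 − 414 = 86 rings lie beyond the fire scar toward the bark edge.
2008 − 86 = 1922 CE.

1922 CE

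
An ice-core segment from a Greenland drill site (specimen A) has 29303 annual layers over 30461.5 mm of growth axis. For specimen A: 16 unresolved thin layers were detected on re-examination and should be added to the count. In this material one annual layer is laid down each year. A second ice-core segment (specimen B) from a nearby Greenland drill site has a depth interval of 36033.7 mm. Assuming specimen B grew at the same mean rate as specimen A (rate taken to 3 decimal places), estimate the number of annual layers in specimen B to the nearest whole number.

34681 annual layers

Specimen A: adjusted count: 29303 + 16 = 29319 annual layers.
A: Mean rate = 30461.5 mm / 29319 years ≈ 1.039 mm per year.
For B, 36033.7 / 1.039 = 34681.14 years ≈ 34681 annual layers.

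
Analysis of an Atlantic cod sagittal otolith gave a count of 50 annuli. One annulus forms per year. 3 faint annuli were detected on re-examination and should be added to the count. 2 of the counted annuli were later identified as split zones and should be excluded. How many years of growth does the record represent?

True annulus count = 50 − 2 + 3 = 51.
One annulus per year makes the duration 51 years.

51 yr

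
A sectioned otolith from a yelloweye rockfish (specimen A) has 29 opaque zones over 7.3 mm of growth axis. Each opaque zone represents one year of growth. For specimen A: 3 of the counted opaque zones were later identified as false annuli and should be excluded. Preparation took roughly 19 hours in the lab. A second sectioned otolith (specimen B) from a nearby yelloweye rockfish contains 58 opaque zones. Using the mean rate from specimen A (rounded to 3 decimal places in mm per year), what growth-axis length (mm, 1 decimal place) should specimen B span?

16.3 mm

Specimen A: true opaque zone count = 29 − 3 = 26.
A: Extension rate ≈ 7.3 / 26 = 0.281 mm/year.
Length of B = 0.281 × 58 = 16.3 mm.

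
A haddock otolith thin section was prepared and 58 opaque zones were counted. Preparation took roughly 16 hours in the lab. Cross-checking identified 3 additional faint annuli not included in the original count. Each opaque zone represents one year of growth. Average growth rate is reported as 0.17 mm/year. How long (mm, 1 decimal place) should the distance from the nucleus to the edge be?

10.4 mm

Correcting the raw count gives 58 + 3 = 61 true opaque zones.
Length ≈ 0.17 × 61 = 10.4 mm.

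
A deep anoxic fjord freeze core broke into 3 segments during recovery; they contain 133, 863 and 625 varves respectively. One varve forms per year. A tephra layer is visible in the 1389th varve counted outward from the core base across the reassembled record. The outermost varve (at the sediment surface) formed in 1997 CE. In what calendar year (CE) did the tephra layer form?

1765 CE

Total varves = 133 + 863 + 625 = 1621.
The tephra layer sits at varve 1389 from the core base, so 1621 − 1389 = 232 varves formed after it.
1997 − 232 = 1765 CE.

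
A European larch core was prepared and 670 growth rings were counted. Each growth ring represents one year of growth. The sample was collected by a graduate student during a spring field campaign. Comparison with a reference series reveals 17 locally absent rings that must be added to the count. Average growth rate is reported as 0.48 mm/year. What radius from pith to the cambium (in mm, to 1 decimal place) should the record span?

329.8 mm

Correcting the raw count gives 670 + 17 = 687 true growth rings.
Length ≈ 0.48 × 687 = 329.8 mm.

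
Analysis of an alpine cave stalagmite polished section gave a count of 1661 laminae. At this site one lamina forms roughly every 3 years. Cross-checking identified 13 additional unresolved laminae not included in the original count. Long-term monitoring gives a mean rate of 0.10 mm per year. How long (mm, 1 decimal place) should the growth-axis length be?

After corrections the count is 1661 + 13 = 1674 laminae.
1674 laminae at 3 years each span 1674 × 3 = 5022 years.
Length ≈ 0.10 × 5022 = 502.2 mm.

502.2 mm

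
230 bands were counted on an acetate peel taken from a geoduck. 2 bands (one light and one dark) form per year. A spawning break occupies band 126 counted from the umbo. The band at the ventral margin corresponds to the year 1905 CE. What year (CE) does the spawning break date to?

1853 CE

Between band 126 and the ventral margin there are 230 − 126 = 104 bands.
With 2 bands per year, 104 / 2 = 52 years.
Counting back 52 years from 1905 CE places the spawning break in 1905 − 52 = 1853 CE.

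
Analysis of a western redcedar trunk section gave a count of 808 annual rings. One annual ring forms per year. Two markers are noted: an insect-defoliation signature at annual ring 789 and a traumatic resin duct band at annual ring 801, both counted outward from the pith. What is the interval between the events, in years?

12 years

801 − 789 = 12 annual rings lie between the two events.
One annual ring per year makes the interval 12 years.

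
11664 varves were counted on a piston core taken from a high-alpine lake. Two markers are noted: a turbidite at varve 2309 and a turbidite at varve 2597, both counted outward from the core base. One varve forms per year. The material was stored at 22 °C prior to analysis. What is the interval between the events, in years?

2597 − 2309 = 288 varves lie between the two events.
That is 288 years at one varve per year.

288 yr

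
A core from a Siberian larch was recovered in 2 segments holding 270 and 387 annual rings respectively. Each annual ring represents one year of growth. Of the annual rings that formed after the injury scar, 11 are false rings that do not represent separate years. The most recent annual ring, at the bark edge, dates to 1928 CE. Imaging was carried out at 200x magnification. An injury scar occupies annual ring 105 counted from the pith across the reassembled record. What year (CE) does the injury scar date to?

Total annual rings = 270 + 387 = 657.
657 − 105 = 552 annual rings lie beyond the injury scar toward the bark edge.
Excluding 11 false annual rings: 552 − 11 = 541.
1928 − 541 = 1387 CE.

1387 CE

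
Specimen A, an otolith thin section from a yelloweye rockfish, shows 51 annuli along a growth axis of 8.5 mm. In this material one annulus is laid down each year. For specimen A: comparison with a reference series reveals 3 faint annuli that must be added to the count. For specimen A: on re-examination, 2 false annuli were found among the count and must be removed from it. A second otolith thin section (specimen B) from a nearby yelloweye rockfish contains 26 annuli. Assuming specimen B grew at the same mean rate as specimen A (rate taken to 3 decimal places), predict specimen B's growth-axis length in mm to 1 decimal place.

Specimen A: true annulus count = 51 − 2 + 3 = 52.
A: 8.5 mm over 52 years gives 8.5 / 52 ≈ 0.163 mm/yr.
B's length ≈ 0.163 × 26 = 4.2 mm.

4.2 mm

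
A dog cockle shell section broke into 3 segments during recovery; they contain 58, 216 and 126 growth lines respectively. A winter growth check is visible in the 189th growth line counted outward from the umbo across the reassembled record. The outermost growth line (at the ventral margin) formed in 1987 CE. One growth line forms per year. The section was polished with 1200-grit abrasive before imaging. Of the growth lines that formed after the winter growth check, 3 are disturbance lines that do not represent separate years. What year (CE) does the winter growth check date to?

Total growth lines = 58 + 216 + 126 = 400.
The winter growth check sits at growth line 189 from the umbo, so 400 − 189 = 211 growth lines formed after it.
211 − 3 false = 208 true growth lines after the winter growth check.
1987 − 208 = 1779 CE.

1779 CE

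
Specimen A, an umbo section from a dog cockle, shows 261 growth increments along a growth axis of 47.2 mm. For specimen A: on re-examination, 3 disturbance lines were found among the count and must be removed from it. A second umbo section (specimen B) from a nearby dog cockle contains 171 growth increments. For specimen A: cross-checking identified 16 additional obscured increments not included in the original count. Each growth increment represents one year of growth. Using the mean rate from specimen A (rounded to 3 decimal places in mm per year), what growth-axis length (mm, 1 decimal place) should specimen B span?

Specimen A: true growth increment count = 261 − 3 + 16 = 274.
A: Extension rate ≈ 47.2 / 274 = 0.172 mm/yr.
Length of B = 0.172 × 171 = 29.4 mm.

29.4 mm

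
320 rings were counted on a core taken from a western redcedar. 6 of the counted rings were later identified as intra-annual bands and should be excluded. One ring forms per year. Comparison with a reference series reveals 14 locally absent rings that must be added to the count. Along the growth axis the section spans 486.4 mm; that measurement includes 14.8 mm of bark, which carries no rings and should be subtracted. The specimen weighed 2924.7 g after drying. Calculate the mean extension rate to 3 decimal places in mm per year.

Adjusted count: 320 − 6 + 14 = 328 rings.
The growth record spans 486.4 − 14.8 = 471.6 mm.
471.6 mm over 328 years gives 471.6 / 328 ≈ 1.438 mm per year.

1.438 mm per year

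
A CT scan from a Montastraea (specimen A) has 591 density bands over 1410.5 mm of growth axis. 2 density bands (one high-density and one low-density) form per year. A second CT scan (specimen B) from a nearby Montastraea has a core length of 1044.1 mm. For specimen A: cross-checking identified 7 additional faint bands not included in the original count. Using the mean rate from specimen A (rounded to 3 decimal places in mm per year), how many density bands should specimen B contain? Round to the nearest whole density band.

Specimen A: after corrections the count is 591 + 7 = 598 density bands.
Specimen A: 598 density bands at 2 per year is 598 / 2 = 299 years.
A: Mean rate = 1410.5 mm / 299 years ≈ 4.717 mm/yr.
Specimen B: 1044.1 mm / 4.717 mm per year = 221.35 years; at 2 density bands per year that is 221.35 × 2 ≈ 443 density bands.

443 density bands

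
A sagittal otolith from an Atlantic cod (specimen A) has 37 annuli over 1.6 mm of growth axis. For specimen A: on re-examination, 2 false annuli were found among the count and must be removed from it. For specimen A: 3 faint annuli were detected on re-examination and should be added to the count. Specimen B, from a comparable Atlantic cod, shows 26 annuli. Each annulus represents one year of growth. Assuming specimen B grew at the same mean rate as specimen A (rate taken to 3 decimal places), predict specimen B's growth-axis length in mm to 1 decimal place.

Specimen A: after corrections the count is 37 − 2 + 3 = 38 annuli.
A: 1.6 mm over 38 years gives 1.6 / 38 ≈ 0.042 mm/yr.
Length of B = 0.042 × 26 = 1.1 mm.

1.1 mm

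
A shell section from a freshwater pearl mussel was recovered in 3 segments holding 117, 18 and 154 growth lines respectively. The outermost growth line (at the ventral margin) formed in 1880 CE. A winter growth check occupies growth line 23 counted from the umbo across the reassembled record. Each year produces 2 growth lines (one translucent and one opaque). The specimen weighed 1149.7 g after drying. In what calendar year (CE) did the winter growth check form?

1747 CE

Total growth lines = 117 + 18 + 154 = 289.
Between growth line 23 and the ventral margin there are 289 − 23 = 266 growth lines.
266 growth lines at 2 per year is 266 / 2 = 133 years.
Counting back 133 years from 1880 CE places the winter growth check in 1880 − 133 = 1747 CE.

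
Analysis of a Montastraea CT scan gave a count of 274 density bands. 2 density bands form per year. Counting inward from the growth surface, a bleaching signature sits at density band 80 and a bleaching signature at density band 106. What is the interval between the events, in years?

13 years

The two markers are separated by 106 − 80 = 26 density bands.
With 2 density bands per year, 26 / 2 = 13 years.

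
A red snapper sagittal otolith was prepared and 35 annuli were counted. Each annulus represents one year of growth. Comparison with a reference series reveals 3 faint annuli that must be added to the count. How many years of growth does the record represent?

Correcting the raw count gives 35 + 3 = 38 true annuli.
One annulus per year makes the duration 38 years.

38 years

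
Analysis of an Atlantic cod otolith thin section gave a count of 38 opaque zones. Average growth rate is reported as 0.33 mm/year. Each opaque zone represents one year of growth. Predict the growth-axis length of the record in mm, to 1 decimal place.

38 years of growth are recorded.
Length ≈ 0.33 × 38 = 12.5 mm.

12.5 mm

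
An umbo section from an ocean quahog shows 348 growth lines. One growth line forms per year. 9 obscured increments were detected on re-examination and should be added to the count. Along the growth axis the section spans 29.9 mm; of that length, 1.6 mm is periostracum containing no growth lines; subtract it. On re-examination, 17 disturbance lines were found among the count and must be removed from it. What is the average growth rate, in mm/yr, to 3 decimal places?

0.083 mm/yr

After corrections the count is 348 − 17 + 9 = 340 growth lines.
Net length = 29.9 − 1.6 = 28.3 mm.
Mean rate = 28.3 mm / 340 years ≈ 0.083 mm/yr.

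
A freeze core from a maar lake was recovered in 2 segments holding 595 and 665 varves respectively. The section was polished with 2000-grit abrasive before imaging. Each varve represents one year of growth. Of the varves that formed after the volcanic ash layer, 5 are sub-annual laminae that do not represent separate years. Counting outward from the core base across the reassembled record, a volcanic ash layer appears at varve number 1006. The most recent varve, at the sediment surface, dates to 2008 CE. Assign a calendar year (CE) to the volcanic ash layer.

1759 CE

Total varves = 595 + 665 = 1260.
The volcanic ash layer sits at varve 1006 from the core base, so 1260 − 1006 = 254 varves formed after it.
Removing the 5 false varves leaves 254 − 5 = 249 true varves beyond the volcanic ash layer.
The varve at the sediment surface is 2008 CE, so the volcanic ash layer dates to 2008 − 249 = 1759 CE.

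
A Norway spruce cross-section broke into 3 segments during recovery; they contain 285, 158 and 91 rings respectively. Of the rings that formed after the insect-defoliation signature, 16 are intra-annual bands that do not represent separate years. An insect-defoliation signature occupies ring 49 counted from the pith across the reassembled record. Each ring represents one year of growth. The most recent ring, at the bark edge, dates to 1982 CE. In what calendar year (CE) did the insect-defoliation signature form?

Total rings = 285 + 158 + 91 = 534.
534 − 49 = 485 rings lie beyond the insect-defoliation signature toward the bark edge.
Excluding 16 false rings: 485 − 16 = 469.
1982 − 469 = 1513 CE.

1513 CE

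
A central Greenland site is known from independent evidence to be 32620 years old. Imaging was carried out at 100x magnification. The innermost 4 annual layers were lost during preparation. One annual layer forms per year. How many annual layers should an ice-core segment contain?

32616 annual layers

At one annual layer per year, 32620 years correspond to 32620 annual layers.
32620 − 4 missed = 32616 annual layers expected in the prepared section.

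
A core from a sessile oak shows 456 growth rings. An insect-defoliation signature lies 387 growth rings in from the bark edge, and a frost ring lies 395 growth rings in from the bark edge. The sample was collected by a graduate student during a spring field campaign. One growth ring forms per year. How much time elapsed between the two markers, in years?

395 − 387 = 8 growth rings lie between the two events.
One growth ring per year makes the interval 8 years.

8 years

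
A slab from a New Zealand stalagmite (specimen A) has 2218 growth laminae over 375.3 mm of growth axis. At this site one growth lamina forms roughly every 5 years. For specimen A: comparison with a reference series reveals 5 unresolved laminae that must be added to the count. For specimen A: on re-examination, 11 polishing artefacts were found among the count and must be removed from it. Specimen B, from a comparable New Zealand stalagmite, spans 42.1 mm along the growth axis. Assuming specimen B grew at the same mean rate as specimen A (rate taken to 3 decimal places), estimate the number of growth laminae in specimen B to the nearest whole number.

Specimen A: adjusted count: 2218 − 11 + 5 = 2212 growth laminae.
Specimen A: multiplying by 5 years per growth lamina: 2212 × 5 = 11060 years.
A: Mean rate = 375.3 mm / 11060 years ≈ 0.034 mm per year.
B spans 42.1 / 0.034 = 1238.24 years; at 5 years per growth lamina that is 1238.24 / 5 ≈ 248 growth laminae.

248 growth laminae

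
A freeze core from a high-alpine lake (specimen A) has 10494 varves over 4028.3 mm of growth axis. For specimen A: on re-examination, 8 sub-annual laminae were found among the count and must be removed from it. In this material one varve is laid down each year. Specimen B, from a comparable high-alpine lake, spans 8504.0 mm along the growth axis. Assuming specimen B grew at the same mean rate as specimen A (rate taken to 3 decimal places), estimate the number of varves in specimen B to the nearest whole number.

22146 varves

Specimen A: after corrections the count is 10494 − 8 = 10486 varves.
A: Extension rate ≈ 4028.3 / 10486 = 0.384 mm/year.
For B, 8504.0 / 0.384 = 22145.83 years ≈ 22146 varves.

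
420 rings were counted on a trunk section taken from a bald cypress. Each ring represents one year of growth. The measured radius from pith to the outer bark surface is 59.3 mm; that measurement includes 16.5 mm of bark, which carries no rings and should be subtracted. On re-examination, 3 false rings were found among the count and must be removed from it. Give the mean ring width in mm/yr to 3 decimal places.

After corrections the count is 420 − 3 = 417 rings.
Removing the 16.5 mm offcut leaves 59.3 − 16.5 = 42.8 mm.
Extension rate ≈ 42.8 / 417 = 0.103 mm/yr.

0.103 mm/yr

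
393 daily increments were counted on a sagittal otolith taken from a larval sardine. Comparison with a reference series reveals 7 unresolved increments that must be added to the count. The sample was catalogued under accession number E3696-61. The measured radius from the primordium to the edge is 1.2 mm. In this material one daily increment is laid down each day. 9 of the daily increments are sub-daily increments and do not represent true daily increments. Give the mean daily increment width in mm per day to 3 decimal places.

0.003 mm per day

Adjusted count: 393 − 9 + 7 = 391 daily increments.
Extension rate ≈ 1.2 / 391 = 0.003 mm per day.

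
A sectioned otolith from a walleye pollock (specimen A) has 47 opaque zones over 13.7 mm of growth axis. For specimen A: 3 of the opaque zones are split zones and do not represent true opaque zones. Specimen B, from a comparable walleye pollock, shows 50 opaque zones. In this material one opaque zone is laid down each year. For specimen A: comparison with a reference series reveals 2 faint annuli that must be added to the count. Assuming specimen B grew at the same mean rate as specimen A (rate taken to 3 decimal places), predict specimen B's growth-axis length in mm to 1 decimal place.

Specimen A: correcting the raw count gives 47 − 3 + 2 = 46 true opaque zones.
A: Extension rate ≈ 13.7 / 46 = 0.298 mm/yr.
For B, 0.298 mm/year × 50 years = 14.9 mm.

14.9 mm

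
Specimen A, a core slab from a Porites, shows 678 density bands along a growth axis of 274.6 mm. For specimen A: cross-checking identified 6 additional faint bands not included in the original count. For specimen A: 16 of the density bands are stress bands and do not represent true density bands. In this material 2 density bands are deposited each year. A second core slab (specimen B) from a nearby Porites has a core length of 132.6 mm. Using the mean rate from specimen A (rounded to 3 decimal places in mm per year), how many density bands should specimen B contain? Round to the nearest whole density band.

323 density bands

Specimen A: adjusted count: 678 − 16 + 6 = 668 density bands.
Specimen A: 668 density bands at 2 per year is 668 / 2 = 334 years.
A: Extension rate ≈ 274.6 / 334 = 0.822 mm per year.
For B, 132.6 / 0.822 = 161.31 years; at 2 density bands per year that is 161.31 × 2 ≈ 323 density bands.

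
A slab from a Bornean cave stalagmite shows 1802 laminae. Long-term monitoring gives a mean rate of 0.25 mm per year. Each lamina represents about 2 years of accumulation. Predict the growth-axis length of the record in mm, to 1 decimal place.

At 2 years per lamina, 1802 × 2 = 3604 years.
Predicted length = 0.25 mm/year × 3604 years = 901.0 mm.

901.0 mm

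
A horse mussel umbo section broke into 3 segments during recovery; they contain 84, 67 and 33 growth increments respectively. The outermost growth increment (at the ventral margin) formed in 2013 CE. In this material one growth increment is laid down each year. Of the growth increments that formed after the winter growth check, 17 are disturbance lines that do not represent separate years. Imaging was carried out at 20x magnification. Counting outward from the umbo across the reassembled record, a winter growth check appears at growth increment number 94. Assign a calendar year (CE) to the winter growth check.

Total growth increments = 84 + 67 + 33 = 184.
184 − 94 = 90 growth increments lie beyond the winter growth check toward the ventral margin.
90 − 17 false = 73 true growth increments after the winter growth check.
2013 − 73 = 1940 CE.

1940 CE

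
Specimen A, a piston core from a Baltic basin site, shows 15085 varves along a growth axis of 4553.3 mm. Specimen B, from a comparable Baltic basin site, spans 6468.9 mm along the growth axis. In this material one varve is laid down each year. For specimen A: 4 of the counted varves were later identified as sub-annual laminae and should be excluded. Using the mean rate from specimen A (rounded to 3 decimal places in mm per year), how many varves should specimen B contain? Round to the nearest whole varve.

Specimen A: adjusted count: 15085 − 4 = 15081 varves.
A: Extension rate ≈ 4553.3 / 15081 = 0.302 mm/yr.
For B, 6468.9 / 0.302 = 21420.20 years ≈ 21420 varves.

21420 varves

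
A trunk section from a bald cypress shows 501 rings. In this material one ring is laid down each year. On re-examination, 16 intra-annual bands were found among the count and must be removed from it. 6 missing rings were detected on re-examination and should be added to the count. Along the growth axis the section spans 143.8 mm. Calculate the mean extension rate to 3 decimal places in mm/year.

0.293 mm/year

True ring count = 501 − 16 + 6 = 491.
Extension rate ≈ 143.8 / 491 = 0.293 mm/year.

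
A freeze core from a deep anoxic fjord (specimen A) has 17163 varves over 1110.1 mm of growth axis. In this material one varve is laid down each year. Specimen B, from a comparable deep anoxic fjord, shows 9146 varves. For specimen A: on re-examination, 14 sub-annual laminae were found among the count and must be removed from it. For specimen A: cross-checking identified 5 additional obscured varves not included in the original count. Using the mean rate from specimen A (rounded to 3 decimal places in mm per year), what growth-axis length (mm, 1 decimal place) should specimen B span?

594.5 mm

Specimen A: adjusted count: 17163 − 14 + 5 = 17154 varves.
A: Extension rate ≈ 1110.1 / 17154 = 0.065 mm/yr.
Length of B = 0.065 × 9146 = 594.5 mm.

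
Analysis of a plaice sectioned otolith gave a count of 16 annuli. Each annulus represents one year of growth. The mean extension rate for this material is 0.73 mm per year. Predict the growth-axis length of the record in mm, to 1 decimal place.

11.7 mm

16 years of growth are recorded.
Length ≈ 0.73 × 16 = 11.7 mm.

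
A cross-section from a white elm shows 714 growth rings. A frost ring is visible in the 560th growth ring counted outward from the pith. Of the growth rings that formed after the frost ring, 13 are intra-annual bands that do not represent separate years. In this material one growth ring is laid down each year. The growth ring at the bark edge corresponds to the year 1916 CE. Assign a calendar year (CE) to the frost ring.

Between growth ring 560 and the bark edge there are 714 − 560 = 154 growth rings.
Removing the 13 false growth rings leaves 154 − 13 = 141 true growth rings beyond the frost ring.
1916 − 141 = 1775 CE.

1775 CE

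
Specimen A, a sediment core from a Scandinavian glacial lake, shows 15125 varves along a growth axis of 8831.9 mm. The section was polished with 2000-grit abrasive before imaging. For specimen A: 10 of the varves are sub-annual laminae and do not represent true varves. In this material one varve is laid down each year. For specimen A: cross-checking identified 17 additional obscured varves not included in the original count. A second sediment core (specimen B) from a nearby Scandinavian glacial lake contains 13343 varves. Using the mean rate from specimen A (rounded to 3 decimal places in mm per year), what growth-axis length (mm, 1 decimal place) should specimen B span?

7792.3 mm

Specimen A: after corrections the count is 15125 − 10 + 17 = 15132 varves.
A: Mean rate = 8831.9 mm / 15132 years ≈ 0.584 mm per year.
For B, 0.584 mm/year × 13343 years = 7792.3 mm.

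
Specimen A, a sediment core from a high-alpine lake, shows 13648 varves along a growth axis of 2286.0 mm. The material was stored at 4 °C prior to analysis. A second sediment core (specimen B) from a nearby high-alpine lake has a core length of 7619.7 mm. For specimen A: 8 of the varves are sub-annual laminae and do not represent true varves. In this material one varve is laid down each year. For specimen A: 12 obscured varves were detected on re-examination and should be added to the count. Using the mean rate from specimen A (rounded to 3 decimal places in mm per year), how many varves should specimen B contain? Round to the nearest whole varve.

Specimen A: correcting the raw count gives 13648 − 8 + 12 = 13652 true varves.
A: Mean rate = 2286.0 mm / 13652 years ≈ 0.167 mm/yr.
B spans 7619.7 / 0.167 = 45626.95 years ≈ 45627 varves.

45627 varves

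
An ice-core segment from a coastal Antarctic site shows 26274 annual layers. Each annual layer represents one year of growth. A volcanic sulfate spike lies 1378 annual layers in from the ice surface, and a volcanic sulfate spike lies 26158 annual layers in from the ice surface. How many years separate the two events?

26158 − 1378 = 24780 annual layers lie between the two events.
One annual layer per year makes the interval 24780 years.

24780 years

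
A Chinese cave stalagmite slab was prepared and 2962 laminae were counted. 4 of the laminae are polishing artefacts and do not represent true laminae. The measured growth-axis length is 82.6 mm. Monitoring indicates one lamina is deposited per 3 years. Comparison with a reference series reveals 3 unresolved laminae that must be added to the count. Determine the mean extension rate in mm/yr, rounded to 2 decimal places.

Adjusted count: 2962 − 4 + 3 = 2961 laminae.
Multiplying by 3 years per lamina: 2961 × 3 = 8883 years.
Extension rate ≈ 82.6 / 8883 = 0.01 mm/yr.

0.01 mm/yr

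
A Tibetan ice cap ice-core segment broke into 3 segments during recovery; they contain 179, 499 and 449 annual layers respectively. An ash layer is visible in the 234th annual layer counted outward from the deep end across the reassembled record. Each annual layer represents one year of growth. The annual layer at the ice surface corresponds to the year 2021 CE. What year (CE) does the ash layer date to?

Total annual layers = 179 + 499 + 449 = 1127.
The ash layer sits at annual layer 234 from the deep end, so 1127 − 234 = 893 annual layers formed after it.
The annual layer at the ice surface is 2021 CE, so the ash layer dates to 2021 − 893 = 1128 CE.

1128 CE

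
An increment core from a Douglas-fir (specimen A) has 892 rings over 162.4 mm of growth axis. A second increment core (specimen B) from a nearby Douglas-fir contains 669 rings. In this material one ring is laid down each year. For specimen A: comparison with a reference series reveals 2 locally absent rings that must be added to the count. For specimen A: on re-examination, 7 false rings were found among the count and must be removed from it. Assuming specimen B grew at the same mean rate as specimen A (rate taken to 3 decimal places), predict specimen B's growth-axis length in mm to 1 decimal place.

122.4 mm

Specimen A: after corrections the count is 892 − 7 + 2 = 887 rings.
A: Extension rate ≈ 162.4 / 887 = 0.183 mm/year.
For B, 0.183 mm/year × 669 years = 122.4 mm.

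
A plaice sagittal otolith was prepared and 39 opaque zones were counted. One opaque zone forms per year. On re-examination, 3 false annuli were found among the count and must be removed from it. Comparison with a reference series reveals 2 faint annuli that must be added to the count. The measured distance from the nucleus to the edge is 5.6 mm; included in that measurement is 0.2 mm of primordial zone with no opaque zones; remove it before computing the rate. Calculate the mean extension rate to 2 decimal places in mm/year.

Correcting the raw count gives 39 − 3 + 2 = 38 true opaque zones.
Net length = 5.6 − 0.2 = 5.4 mm.
Extension rate ≈ 5.4 / 38 = 0.14 mm/year.

0.14 mm/year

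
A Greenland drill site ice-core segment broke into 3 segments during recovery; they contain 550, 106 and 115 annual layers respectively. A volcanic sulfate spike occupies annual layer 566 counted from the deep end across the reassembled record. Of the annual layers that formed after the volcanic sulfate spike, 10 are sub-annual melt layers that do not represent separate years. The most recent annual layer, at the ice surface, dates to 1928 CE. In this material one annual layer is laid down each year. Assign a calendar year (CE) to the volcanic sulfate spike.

Total annual layers = 550 + 106 + 115 = 771.
The volcanic sulfate spike sits at annual layer 566 from the deep end, so 771 − 566 = 205 annual layers formed after it.
Removing the 10 false annual layers leaves 205 − 10 = 195 true annual layers beyond the volcanic sulfate spike.
The annual layer at the ice surface is 1928 CE, so the volcanic sulfate spike dates to 1928 − 195 = 1733 CE.

1733 CE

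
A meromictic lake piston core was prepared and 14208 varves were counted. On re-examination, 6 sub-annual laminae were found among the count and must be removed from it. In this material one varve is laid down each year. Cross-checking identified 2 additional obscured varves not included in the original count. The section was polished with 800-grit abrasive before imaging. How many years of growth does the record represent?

Correcting the raw count gives 14208 − 6 + 2 = 14204 true varves.
One varve per year makes the duration 14204 years.

14204 years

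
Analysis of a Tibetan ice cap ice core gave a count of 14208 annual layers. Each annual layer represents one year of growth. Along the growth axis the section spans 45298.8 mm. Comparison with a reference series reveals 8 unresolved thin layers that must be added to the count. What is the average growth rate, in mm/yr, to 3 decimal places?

After corrections the count is 14208 + 8 = 14216 annual layers.
Extension rate ≈ 45298.8 / 14216 = 3.186 mm/yr.

3.186 mm/yr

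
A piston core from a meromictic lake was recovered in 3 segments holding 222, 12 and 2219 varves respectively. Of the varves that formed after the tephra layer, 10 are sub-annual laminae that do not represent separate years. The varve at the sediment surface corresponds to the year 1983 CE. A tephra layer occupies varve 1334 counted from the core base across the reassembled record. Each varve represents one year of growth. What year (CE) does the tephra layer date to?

Total varves = 222 + 12 + 2219 = 2453.
The tephra layer sits at varve 1334 from the core base, so 2453 − 1334 = 1119 varves formed after it.
Removing the 10 false varves leaves 1119 − 10 = 1109 true varves beyond the tephra layer.
1983 − 1109 = 874 CE.

874 CE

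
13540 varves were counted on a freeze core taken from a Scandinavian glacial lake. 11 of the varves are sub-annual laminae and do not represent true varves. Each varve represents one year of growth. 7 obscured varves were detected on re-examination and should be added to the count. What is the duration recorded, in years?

13536 years

True varve count = 13540 − 11 + 7 = 13536.
At one varve per year, that is 13536 years.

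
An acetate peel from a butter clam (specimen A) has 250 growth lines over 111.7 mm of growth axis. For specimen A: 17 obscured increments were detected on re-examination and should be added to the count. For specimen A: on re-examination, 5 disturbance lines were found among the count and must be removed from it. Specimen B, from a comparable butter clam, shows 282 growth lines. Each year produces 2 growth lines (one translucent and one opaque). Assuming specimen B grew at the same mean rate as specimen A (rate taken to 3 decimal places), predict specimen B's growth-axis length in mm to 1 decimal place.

120.3 mm

Specimen A: adjusted count: 250 − 5 + 17 = 262 growth lines.
Specimen A: dividing by 2 growth lines per year: 262 / 2 = 131 years.
A: Mean rate = 111.7 mm / 131 years ≈ 0.853 mm/yr.
Specimen B: with 2 growth lines per year, 282 / 2 = 141 years. B's length ≈ 0.853 × 141 = 120.3 mm.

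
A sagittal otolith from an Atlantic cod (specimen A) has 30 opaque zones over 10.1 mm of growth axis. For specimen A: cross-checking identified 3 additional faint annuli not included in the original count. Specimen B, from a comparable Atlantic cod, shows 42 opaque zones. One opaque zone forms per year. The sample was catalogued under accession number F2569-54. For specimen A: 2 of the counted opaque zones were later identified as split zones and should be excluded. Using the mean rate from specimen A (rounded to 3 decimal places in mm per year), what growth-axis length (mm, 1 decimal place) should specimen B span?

Specimen A: correcting the raw count gives 30 − 2 + 3 = 31 true opaque zones.
A: Extension rate ≈ 10.1 / 31 = 0.326 mm per year.
For B, 0.326 mm/year × 42 years = 13.7 mm.

13.7 mm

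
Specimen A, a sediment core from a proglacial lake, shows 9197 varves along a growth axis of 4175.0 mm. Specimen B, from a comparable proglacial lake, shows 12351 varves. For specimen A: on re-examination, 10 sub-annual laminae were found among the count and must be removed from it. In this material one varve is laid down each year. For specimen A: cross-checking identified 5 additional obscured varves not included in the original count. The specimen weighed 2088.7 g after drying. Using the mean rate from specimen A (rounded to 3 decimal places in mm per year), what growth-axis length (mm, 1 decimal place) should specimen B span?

Specimen A: correcting the raw count gives 9197 − 10 + 5 = 9192 true varves.
A: Mean rate = 4175.0 mm / 9192 years ≈ 0.454 mm/year.
B's length ≈ 0.454 × 12351 = 5607.4 mm.

5607.4 mm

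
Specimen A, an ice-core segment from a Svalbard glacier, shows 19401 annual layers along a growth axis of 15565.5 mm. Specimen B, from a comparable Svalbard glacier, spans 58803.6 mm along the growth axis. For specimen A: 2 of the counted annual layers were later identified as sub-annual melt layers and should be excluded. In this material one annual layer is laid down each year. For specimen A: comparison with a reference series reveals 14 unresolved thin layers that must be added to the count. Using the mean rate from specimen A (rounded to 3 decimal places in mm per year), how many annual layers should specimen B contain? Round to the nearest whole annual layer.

73321 annual layers

Specimen A: true annual layer count = 19401 − 2 + 14 = 19413.
A: Mean rate = 15565.5 mm / 19413 years ≈ 0.802 mm/yr.
B spans 58803.6 / 0.802 = 73321.20 years ≈ 73321 annual layers.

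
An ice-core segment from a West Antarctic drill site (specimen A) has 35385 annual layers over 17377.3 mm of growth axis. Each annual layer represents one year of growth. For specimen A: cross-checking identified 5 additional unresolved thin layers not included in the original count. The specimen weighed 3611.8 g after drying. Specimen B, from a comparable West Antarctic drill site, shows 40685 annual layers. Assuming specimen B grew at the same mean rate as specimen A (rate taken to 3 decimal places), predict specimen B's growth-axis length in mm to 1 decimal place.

19976.3 mm

Specimen A: after corrections the count is 35385 + 5 = 35390 annual layers.
A: Extension rate ≈ 17377.3 / 35390 = 0.491 mm/year.
For B, 0.491 mm/year × 40685 years = 19976.3 mm.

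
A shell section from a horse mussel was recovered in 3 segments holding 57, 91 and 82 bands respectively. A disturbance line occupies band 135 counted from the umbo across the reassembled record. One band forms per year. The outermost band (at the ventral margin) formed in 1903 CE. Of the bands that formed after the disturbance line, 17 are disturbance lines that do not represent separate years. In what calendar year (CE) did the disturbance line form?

Total bands = 57 + 91 + 82 = 230.
The disturbance line sits at band 135 from the umbo, so 230 − 135 = 95 bands formed after it.
95 − 17 false = 78 true bands after the disturbance line.
Counting back 78 years from 1903 CE places the disturbance line in 1903 − 78 = 1825 CE.

1825 CE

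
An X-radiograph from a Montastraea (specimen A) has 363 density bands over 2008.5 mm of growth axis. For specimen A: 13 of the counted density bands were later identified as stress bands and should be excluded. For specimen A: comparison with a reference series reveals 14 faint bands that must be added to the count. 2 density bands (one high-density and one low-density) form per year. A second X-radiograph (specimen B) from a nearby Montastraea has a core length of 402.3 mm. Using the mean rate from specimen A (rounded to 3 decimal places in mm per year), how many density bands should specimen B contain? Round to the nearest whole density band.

73 density bands

Specimen A: correcting the raw count gives 363 − 13 + 14 = 364 true density bands.
Specimen A: with 2 density bands per year, 364 / 2 = 182 years.
A: 2008.5 mm over 182 years gives 2008.5 / 182 ≈ 11.036 mm per year.
B spans 402.3 / 11.036 = 36.45 years; at 2 density bands per year that is 36.45 × 2 ≈ 73 density bands.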